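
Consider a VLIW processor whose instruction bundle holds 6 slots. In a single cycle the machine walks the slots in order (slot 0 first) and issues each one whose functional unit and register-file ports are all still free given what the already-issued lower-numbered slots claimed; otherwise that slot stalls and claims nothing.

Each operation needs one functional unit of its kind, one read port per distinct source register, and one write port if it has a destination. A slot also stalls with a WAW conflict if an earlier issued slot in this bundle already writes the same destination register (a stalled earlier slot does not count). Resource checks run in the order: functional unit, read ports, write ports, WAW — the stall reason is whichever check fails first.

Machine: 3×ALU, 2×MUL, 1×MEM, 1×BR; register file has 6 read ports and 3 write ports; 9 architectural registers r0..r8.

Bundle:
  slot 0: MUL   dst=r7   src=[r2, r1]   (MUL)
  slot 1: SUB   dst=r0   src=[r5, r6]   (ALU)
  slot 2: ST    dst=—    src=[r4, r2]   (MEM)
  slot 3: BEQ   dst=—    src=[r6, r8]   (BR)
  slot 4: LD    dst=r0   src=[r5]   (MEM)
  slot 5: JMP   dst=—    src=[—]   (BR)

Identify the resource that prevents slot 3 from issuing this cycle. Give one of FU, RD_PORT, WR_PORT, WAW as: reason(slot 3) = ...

reason(slot 3) = RD_PORT

slot 0 (MUL): ISSUE — free A3,Mu1,Ld1,B1 rp4 wp2
slot 1 (ALU): ISSUE — free A2,Mu1,Ld1,B1 rp2 wp1
slot 2 (MEM): ISSUE — free A2,Mu1,Ld0,B1 rp0 wp1
slot 3 (BR): stall RD_PORT — free A2,Mu1,Ld0,B1 rp0 wp1
slot 4 (MEM): stall FU — free A2,Mu1,Ld0,B1 rp0 wp1
slot 5 (BR): ISSUE — free A2,Mu1,Ld0,B0 rp0 wp1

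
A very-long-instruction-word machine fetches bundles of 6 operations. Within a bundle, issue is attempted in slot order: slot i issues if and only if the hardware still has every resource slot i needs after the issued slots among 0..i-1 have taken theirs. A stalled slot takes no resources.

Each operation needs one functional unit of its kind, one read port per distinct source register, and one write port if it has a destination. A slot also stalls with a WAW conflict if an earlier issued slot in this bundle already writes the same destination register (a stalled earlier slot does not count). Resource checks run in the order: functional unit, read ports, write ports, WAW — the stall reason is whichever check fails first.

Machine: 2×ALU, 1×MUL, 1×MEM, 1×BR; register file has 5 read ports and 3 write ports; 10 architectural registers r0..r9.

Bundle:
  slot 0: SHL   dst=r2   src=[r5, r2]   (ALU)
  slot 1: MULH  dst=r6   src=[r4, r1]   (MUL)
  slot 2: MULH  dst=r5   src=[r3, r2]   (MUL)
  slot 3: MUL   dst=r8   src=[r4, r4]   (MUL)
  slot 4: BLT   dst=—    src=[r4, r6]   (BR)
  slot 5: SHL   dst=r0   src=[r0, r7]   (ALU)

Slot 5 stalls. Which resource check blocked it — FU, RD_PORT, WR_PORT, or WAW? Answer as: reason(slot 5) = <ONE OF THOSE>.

#0 ALU src=r5,r2 dispatched  <A:1 Mu:1 Ld:1 B:1 rd:3 wr:2>
#1 MUL src=r4,r1 dispatched  <A:1 Mu:0 Ld:1 B:1 rd:1 wr:1>
#2 MUL src=r3,r2 held:FU  <A:1 Mu:0 Ld:1 B:1 rd:1 wr:1>
#3 MUL src=r4,r4 held:FU  <A:1 Mu:0 Ld:1 B:1 rd:1 wr:1>
#4 BR src=r4,r6 held:RD_PORT  <A:1 Mu:0 Ld:1 B:1 rd:1 wr:1>
#5 ALU src=r0,r7 held:RD_PORT  <A:1 Mu:0 Ld:1 B:1 rd:1 wr:1>

reason(slot 5) = RD_PORT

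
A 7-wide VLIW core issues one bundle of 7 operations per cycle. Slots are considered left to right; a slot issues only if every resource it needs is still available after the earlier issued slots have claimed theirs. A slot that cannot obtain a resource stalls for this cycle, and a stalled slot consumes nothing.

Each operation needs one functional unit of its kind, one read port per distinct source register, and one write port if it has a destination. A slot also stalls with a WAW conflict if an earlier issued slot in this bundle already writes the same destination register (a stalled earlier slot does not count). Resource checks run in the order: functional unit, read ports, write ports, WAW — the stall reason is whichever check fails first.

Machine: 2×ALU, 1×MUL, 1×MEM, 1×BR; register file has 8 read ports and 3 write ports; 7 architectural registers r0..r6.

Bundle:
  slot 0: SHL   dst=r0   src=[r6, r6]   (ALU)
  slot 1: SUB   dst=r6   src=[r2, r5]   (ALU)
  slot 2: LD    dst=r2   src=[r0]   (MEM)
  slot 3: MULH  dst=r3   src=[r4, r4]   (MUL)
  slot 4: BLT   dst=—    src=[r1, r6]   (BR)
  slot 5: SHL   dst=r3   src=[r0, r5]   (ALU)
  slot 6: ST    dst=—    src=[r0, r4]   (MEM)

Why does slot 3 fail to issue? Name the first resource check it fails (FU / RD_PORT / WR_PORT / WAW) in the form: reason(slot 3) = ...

  0. ALU→r0 ⇒ go  {1A/1Mu/1Ld/1B | 7r 2w}
  1. ALU→r6 ⇒ go  {0A/1Mu/1Ld/1B | 5r 1w}
  2. MEM→r2 ⇒ go  {0A/1Mu/0Ld/1B | 4r 0w}
  3. MUL→r3 ⇒ no(WR_PORT)  {0A/1Mu/0Ld/1B | 4r 0w}
  4. BR ⇒ go  {0A/1Mu/0Ld/0B | 2r 0w}
  5. ALU→r3 ⇒ no(FU)  {0A/1Mu/0Ld/0B | 2r 0w}
  6. MEM ⇒ no(FU)  {0A/1Mu/0Ld/0B | 2r 0w}

reason(slot 3) = WR_PORT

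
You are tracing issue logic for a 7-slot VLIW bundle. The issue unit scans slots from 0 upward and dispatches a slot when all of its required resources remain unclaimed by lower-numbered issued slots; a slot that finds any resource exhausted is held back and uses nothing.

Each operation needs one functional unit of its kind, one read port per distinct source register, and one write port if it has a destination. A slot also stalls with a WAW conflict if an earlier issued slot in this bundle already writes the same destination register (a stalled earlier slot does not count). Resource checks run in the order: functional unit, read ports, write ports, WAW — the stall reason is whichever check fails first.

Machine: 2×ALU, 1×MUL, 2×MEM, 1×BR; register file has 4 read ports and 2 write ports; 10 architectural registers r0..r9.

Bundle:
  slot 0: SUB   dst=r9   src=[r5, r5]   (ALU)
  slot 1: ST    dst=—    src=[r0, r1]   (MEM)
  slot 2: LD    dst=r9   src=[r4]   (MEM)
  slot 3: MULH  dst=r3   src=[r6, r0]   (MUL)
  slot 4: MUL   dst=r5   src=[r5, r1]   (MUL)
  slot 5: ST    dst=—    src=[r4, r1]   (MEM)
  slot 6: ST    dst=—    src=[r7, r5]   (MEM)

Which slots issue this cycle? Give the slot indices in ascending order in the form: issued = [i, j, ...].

issued = [0, 1]

slot 0 (ALU): ISSUE — free A1,Mu1,Ld2,B1 rp3 wp1
slot 1 (MEM): ISSUE — free A1,Mu1,Ld1,B1 rp1 wp1
slot 2 (MEM): stall WAW — free A1,Mu1,Ld1,B1 rp1 wp1
slot 3 (MUL): stall RD_PORT — free A1,Mu1,Ld1,B1 rp1 wp1
slot 4 (MUL): stall RD_PORT — free A1,Mu1,Ld1,B1 rp1 wp1
slot 5 (MEM): stall RD_PORT — free A1,Mu1,Ld1,B1 rp1 wp1
slot 6 (MEM): stall RD_PORT — free A1,Mu1,Ld1,B1 rp1 wp1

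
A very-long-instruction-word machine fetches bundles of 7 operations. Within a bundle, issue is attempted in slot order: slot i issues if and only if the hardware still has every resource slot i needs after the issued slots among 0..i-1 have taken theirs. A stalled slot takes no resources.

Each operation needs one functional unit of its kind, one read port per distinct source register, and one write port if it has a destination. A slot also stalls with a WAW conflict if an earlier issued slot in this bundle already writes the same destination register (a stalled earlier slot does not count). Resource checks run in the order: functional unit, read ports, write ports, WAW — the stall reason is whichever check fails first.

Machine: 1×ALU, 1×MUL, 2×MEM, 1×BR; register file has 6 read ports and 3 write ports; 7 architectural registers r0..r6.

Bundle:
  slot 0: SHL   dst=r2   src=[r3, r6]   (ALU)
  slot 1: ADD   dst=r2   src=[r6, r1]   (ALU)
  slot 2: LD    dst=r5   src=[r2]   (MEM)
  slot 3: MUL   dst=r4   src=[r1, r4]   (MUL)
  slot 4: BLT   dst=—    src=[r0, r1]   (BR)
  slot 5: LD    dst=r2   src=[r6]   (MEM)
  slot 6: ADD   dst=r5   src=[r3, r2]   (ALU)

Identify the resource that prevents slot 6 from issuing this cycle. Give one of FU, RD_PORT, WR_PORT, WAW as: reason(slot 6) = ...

reason(slot 6) = FU

slot 0 (ALU): ISSUE — free A0,Mu1,Ld2,B1 rp4 wp2
slot 1 (ALU): stall FU — free A0,Mu1,Ld2,B1 rp4 wp2
slot 2 (MEM): ISSUE — free A0,Mu1,Ld1,B1 rp3 wp1
slot 3 (MUL): ISSUE — free A0,Mu0,Ld1,B1 rp1 wp0
slot 4 (BR): stall RD_PORT — free A0,Mu0,Ld1,B1 rp1 wp0
slot 5 (MEM): stall WR_PORT — free A0,Mu0,Ld1,B1 rp1 wp0
slot 6 (ALU): stall FU — free A0,Mu0,Ld1,B1 rp1 wp0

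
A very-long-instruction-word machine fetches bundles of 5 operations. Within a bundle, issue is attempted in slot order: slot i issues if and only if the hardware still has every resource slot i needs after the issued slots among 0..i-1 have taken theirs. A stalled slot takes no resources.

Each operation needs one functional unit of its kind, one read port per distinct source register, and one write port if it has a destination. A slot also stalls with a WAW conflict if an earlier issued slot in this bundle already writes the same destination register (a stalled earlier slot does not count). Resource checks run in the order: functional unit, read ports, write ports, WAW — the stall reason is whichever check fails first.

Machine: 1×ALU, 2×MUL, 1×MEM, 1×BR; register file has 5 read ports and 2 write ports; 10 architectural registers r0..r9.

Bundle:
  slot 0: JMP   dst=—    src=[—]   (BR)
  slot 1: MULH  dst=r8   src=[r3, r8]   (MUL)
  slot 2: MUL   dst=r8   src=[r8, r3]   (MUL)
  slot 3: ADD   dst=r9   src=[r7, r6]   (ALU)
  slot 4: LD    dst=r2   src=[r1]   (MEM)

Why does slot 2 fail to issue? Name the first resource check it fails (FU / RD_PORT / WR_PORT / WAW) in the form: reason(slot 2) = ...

[0] BR needs rd=0 wr=0: ok; after: ALU=1 MUL=2 MEM=1 BR=0, R=5, W=2
[1] MUL needs rd=2 wr=1: ok; after: ALU=1 MUL=1 MEM=1 BR=0, R=3, W=1
[2] MUL needs rd=2 wr=1: WAW; after: ALU=1 MUL=1 MEM=1 BR=0, R=3, W=1
[3] ALU needs rd=2 wr=1: ok; after: ALU=0 MUL=1 MEM=1 BR=0, R=1, W=0
[4] MEM needs rd=1 wr=1: WR_PORT; after: ALU=0 MUL=1 MEM=1 BR=0, R=1, W=0

reason(slot 2) = WAW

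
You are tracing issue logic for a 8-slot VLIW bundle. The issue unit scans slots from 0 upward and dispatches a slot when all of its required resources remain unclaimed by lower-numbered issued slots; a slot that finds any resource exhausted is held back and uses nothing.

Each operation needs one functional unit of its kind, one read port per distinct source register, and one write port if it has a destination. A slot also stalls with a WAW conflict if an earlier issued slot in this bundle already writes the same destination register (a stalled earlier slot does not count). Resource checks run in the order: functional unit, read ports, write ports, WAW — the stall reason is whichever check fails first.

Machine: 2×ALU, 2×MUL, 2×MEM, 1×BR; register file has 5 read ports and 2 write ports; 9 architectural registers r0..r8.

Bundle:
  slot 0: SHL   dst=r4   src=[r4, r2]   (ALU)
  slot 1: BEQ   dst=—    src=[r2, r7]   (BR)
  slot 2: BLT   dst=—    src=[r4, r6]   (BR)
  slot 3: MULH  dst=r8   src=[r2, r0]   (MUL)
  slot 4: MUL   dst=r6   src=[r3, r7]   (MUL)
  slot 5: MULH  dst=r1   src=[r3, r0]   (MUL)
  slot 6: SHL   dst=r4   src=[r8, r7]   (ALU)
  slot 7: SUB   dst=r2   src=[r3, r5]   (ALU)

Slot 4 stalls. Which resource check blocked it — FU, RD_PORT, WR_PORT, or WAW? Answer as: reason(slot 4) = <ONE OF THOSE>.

reason(slot 4) = RD_PORT

#0 ALU src=r4,r2 dispatched  <A:1 Mu:2 Ld:2 B:1 rd:3 wr:1>
#1 BR src=r2,r7 dispatched  <A:1 Mu:2 Ld:2 B:0 rd:1 wr:1>
#2 BR src=r4,r6 held:FU  <A:1 Mu:2 Ld:2 B:0 rd:1 wr:1>
#3 MUL src=r2,r0 held:RD_PORT  <A:1 Mu:2 Ld:2 B:0 rd:1 wr:1>
#4 MUL src=r3,r7 held:RD_PORT  <A:1 Mu:2 Ld:2 B:0 rd:1 wr:1>
#5 MUL src=r3,r0 held:RD_PORT  <A:1 Mu:2 Ld:2 B:0 rd:1 wr:1>
#6 ALU src=r8,r7 held:RD_PORT  <A:1 Mu:2 Ld:2 B:0 rd:1 wr:1>
#7 ALU src=r3,r5 held:RD_PORT  <A:1 Mu:2 Ld:2 B:0 rd:1 wr:1>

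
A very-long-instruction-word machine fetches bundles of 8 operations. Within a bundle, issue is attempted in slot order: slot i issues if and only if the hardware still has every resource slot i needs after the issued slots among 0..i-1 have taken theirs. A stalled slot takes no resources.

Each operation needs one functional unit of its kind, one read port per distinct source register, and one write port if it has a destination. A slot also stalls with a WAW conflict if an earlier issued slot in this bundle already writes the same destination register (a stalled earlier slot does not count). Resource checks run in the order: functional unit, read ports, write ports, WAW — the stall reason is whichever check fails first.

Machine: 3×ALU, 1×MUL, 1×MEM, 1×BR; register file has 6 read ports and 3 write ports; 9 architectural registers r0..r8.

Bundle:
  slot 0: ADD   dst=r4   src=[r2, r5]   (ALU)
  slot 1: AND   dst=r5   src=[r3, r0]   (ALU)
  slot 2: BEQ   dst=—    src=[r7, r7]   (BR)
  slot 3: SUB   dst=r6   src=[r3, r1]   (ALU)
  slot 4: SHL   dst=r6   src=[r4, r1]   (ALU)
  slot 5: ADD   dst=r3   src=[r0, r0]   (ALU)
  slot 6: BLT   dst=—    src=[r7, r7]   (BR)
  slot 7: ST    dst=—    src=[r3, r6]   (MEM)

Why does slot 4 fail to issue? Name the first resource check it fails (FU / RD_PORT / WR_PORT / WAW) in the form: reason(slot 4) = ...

slot 0 (ALU): ISSUE — free A2,Mu1,Ld1,B1 rp4 wp2
slot 1 (ALU): ISSUE — free A1,Mu1,Ld1,B1 rp2 wp1
slot 2 (BR): ISSUE — free A1,Mu1,Ld1,B0 rp1 wp1
slot 3 (ALU): stall RD_PORT — free A1,Mu1,Ld1,B0 rp1 wp1
slot 4 (ALU): stall RD_PORT — free A1,Mu1,Ld1,B0 rp1 wp1
slot 5 (ALU): ISSUE — free A0,Mu1,Ld1,B0 rp0 wp0
slot 6 (BR): stall FU — free A0,Mu1,Ld1,B0 rp0 wp0
slot 7 (MEM): stall RD_PORT — free A0,Mu1,Ld1,B0 rp0 wp0

reason(slot 4) = RD_PORT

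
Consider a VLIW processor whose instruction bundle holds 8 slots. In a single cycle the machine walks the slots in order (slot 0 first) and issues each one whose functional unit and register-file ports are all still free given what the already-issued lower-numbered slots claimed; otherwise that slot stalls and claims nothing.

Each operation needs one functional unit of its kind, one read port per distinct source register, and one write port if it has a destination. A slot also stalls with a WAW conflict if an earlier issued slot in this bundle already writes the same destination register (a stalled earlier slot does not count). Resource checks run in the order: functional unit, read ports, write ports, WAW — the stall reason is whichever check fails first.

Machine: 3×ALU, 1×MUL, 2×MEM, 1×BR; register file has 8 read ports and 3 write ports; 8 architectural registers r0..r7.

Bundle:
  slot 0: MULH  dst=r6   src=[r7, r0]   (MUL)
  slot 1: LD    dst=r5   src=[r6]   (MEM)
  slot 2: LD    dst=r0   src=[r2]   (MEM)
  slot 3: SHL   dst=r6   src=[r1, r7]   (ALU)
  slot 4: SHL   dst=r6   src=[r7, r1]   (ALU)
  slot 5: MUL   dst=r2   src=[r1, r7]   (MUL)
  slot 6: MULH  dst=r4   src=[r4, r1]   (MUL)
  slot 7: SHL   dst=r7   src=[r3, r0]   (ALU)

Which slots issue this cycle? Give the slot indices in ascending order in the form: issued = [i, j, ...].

  0. MUL→r6 ⇒ go  {3A/0Mu/2Ld/1B | 6r 2w}
  1. MEM→r5 ⇒ go  {3A/0Mu/1Ld/1B | 5r 1w}
  2. MEM→r0 ⇒ go  {3A/0Mu/0Ld/1B | 4r 0w}
  3. ALU→r6 ⇒ no(WR_PORT)  {3A/0Mu/0Ld/1B | 4r 0w}
  4. ALU→r6 ⇒ no(WR_PORT)  {3A/0Mu/0Ld/1B | 4r 0w}
  5. MUL→r2 ⇒ no(FU)  {3A/0Mu/0Ld/1B | 4r 0w}
  6. MUL→r4 ⇒ no(FU)  {3A/0Mu/0Ld/1B | 4r 0w}
  7. ALU→r7 ⇒ no(WR_PORT)  {3A/0Mu/0Ld/1B | 4r 0w}

issued = [0, 1, 2]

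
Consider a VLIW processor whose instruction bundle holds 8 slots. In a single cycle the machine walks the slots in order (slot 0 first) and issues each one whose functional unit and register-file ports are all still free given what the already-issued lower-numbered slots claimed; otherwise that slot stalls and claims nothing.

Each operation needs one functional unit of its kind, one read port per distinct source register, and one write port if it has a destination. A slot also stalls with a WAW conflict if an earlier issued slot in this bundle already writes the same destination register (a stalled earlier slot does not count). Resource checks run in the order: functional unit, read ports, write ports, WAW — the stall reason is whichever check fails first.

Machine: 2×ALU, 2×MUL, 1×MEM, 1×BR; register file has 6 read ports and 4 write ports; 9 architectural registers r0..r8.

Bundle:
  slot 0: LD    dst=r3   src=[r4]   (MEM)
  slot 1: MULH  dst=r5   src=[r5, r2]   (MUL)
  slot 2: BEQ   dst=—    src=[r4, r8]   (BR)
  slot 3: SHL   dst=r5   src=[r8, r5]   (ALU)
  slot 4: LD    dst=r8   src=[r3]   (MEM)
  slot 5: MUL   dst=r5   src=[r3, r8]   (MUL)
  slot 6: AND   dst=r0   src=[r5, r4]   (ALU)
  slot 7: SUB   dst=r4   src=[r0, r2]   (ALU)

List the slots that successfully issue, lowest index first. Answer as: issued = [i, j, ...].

issued = [0, 1, 2]

(0) want 1×MEM +1rd +1wr — yes → AL2|MU2|ME0|BR1|rd5|wr3
(1) want 1×MUL +2rd +1wr — yes → AL2|MU1|ME0|BR1|rd3|wr2
(2) want 1×BR +2rd +0wr — yes → AL2|MU1|ME0|BR0|rd1|wr2
(3) want 1×ALU +2rd +1wr — RD_PORT → AL2|MU1|ME0|BR0|rd1|wr2
(4) want 1×MEM +1rd +1wr — FU → AL2|MU1|ME0|BR0|rd1|wr2
(5) want 1×MUL +2rd +1wr — RD_PORT → AL2|MU1|ME0|BR0|rd1|wr2
(6) want 1×ALU +2rd +1wr — RD_PORT → AL2|MU1|ME0|BR0|rd1|wr2
(7) want 1×ALU +2rd +1wr — RD_PORT → AL2|MU1|ME0|BR0|rd1|wr2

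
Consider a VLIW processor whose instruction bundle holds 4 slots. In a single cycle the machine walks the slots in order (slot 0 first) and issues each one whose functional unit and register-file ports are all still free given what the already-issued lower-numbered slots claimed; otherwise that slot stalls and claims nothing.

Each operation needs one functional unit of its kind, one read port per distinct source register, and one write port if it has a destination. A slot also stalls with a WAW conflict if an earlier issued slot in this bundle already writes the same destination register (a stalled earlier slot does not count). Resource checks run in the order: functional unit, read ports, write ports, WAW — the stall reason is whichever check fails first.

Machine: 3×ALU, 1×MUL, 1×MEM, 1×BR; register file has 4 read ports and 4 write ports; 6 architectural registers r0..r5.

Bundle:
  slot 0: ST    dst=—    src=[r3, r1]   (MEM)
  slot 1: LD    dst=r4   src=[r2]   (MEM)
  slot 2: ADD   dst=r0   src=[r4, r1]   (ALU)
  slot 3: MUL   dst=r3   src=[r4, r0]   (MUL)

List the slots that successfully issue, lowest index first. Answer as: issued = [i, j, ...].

issued = [0, 2]

#0 MEM src=r3,r1 dispatched  <A:3 Mu:1 Ld:0 B:1 rd:2 wr:4>
#1 MEM src=r2 held:FU  <A:3 Mu:1 Ld:0 B:1 rd:2 wr:4>
#2 ALU src=r4,r1 dispatched  <A:2 Mu:1 Ld:0 B:1 rd:0 wr:3>
#3 MUL src=r4,r0 held:RD_PORT  <A:2 Mu:1 Ld:0 B:1 rd:0 wr:3>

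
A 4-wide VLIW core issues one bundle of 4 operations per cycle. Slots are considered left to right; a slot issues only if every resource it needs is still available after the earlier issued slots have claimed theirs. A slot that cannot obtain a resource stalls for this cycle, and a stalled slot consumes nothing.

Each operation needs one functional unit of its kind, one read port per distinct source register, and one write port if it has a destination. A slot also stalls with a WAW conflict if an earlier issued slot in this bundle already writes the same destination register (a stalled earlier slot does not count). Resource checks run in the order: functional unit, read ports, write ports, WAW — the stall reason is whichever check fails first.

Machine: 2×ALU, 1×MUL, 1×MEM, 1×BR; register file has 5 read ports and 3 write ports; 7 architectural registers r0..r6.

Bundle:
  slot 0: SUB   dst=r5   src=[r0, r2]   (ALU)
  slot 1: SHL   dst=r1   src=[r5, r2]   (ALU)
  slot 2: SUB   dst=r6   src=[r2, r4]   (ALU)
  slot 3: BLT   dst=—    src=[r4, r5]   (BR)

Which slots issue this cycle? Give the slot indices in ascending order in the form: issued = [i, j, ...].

issued = [0, 1]

slot 0 (ALU): ISSUE — free A1,Mu1,Ld1,B1 rp3 wp2
slot 1 (ALU): ISSUE — free A0,Mu1,Ld1,B1 rp1 wp1
slot 2 (ALU): stall FU — free A0,Mu1,Ld1,B1 rp1 wp1
slot 3 (BR): stall RD_PORT — free A0,Mu1,Ld1,B1 rp1 wp1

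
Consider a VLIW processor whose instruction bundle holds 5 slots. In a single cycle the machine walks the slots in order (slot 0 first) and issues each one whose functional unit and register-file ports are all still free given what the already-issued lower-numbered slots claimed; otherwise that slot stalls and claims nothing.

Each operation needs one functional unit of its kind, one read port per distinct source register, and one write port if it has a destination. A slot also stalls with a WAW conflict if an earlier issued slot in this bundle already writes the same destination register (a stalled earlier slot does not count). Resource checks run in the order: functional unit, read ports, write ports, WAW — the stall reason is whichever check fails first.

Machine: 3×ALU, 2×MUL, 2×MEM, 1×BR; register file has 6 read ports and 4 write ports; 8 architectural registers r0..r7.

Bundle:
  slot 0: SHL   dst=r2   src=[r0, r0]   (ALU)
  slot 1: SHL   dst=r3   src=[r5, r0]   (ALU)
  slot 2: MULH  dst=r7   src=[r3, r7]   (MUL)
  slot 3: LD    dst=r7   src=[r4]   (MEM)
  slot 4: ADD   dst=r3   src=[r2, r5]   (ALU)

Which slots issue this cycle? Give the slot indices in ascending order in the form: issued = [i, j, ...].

issued = [0, 1, 2]

#0 ALU src=r0,r0 dispatched  <A:2 Mu:2 Ld:2 B:1 rd:5 wr:3>
#1 ALU src=r5,r0 dispatched  <A:1 Mu:2 Ld:2 B:1 rd:3 wr:2>
#2 MUL src=r3,r7 dispatched  <A:1 Mu:1 Ld:2 B:1 rd:1 wr:1>
#3 MEM src=r4 held:WAW  <A:1 Mu:1 Ld:2 B:1 rd:1 wr:1>
#4 ALU src=r2,r5 held:RD_PORT  <A:1 Mu:1 Ld:2 B:1 rd:1 wr:1>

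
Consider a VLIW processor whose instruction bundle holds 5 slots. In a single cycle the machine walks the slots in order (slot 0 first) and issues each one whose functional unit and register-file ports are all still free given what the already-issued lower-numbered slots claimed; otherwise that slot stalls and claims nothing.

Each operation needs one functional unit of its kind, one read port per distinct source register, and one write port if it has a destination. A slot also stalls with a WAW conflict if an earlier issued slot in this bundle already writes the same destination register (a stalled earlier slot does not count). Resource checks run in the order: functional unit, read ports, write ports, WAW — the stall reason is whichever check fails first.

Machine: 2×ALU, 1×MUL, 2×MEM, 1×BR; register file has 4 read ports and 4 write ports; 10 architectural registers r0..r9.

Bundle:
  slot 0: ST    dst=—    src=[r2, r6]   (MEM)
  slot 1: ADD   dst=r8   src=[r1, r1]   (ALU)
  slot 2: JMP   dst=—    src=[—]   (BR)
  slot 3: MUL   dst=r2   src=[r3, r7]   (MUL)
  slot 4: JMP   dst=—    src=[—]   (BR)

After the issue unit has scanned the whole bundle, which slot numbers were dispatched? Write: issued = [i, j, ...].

  0. MEM ⇒ go  {2A/1Mu/1Ld/1B | 2r 4w}
  1. ALU→r8 ⇒ go  {1A/1Mu/1Ld/1B | 1r 3w}
  2. BR ⇒ go  {1A/1Mu/1Ld/0B | 1r 3w}
  3. MUL→r2 ⇒ no(RD_PORT)  {1A/1Mu/1Ld/0B | 1r 3w}
  4. BR ⇒ no(FU)  {1A/1Mu/1Ld/0B | 1r 3w}

issued = [0, 1, 2]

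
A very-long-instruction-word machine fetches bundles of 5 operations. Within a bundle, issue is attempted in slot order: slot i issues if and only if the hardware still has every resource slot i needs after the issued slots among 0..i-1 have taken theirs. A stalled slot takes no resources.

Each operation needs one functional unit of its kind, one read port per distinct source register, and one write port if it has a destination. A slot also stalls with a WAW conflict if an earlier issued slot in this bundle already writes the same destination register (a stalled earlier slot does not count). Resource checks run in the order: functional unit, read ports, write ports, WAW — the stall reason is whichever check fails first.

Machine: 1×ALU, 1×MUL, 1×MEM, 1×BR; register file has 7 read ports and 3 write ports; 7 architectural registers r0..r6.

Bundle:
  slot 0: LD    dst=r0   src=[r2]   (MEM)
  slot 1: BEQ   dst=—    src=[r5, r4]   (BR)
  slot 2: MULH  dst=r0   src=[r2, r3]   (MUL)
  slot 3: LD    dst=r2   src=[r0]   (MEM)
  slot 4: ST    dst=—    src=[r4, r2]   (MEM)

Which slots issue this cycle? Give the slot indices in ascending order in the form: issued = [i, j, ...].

#0 MEM src=r2 dispatched  <A:1 Mu:1 Ld:0 B:1 rd:6 wr:2>
#1 BR src=r5,r4 dispatched  <A:1 Mu:1 Ld:0 B:0 rd:4 wr:2>
#2 MUL src=r2,r3 held:WAW  <A:1 Mu:1 Ld:0 B:0 rd:4 wr:2>
#3 MEM src=r0 held:FU  <A:1 Mu:1 Ld:0 B:0 rd:4 wr:2>
#4 MEM src=r4,r2 held:FU  <A:1 Mu:1 Ld:0 B:0 rd:4 wr:2>

issued = [0, 1]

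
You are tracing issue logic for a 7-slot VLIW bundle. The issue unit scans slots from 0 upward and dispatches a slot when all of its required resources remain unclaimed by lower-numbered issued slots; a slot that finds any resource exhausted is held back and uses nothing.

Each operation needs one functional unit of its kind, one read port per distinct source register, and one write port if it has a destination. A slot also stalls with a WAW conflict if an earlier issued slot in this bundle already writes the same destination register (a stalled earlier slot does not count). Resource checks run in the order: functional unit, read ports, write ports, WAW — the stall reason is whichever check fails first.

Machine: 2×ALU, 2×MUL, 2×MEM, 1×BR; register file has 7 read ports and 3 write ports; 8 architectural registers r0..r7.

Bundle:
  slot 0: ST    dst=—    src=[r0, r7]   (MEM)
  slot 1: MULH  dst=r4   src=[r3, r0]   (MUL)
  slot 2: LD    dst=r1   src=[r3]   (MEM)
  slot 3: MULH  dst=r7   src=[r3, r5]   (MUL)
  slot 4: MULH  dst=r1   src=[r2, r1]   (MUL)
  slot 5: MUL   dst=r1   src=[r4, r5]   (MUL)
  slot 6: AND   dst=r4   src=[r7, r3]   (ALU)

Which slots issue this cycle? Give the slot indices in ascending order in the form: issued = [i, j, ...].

  0. MEM ⇒ go  {2A/2Mu/1Ld/1B | 5r 3w}
  1. MUL→r4 ⇒ go  {2A/1Mu/1Ld/1B | 3r 2w}
  2. MEM→r1 ⇒ go  {2A/1Mu/0Ld/1B | 2r 1w}
  3. MUL→r7 ⇒ go  {2A/0Mu/0Ld/1B | 0r 0w}
  4. MUL→r1 ⇒ no(FU)  {2A/0Mu/0Ld/1B | 0r 0w}
  5. MUL→r1 ⇒ no(FU)  {2A/0Mu/0Ld/1B | 0r 0w}
  6. ALU→r4 ⇒ no(RD_PORT)  {2A/0Mu/0Ld/1B | 0r 0w}

issued = [0, 1, 2, 3]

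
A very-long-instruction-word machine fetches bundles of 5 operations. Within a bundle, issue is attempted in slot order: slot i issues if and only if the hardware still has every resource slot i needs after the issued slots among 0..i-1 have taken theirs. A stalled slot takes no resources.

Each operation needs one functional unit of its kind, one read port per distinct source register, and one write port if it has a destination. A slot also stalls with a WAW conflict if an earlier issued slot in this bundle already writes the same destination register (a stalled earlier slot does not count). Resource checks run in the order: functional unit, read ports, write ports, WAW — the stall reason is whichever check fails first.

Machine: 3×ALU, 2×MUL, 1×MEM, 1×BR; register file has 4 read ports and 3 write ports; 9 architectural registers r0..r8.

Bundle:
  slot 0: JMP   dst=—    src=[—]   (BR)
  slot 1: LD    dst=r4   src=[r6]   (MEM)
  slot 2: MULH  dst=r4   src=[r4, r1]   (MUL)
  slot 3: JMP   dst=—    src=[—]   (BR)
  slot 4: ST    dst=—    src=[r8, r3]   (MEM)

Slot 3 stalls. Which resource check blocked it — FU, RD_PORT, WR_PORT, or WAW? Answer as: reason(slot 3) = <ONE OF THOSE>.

reason(slot 3) = FU

slot 0 (BR): ISSUE — free A3,Mu2,Ld1,B0 rp4 wp3
slot 1 (MEM): ISSUE — free A3,Mu2,Ld0,B0 rp3 wp2
slot 2 (MUL): stall WAW — free A3,Mu2,Ld0,B0 rp3 wp2
slot 3 (BR): stall FU — free A3,Mu2,Ld0,B0 rp3 wp2
slot 4 (MEM): stall FU — free A3,Mu2,Ld0,B0 rp3 wp2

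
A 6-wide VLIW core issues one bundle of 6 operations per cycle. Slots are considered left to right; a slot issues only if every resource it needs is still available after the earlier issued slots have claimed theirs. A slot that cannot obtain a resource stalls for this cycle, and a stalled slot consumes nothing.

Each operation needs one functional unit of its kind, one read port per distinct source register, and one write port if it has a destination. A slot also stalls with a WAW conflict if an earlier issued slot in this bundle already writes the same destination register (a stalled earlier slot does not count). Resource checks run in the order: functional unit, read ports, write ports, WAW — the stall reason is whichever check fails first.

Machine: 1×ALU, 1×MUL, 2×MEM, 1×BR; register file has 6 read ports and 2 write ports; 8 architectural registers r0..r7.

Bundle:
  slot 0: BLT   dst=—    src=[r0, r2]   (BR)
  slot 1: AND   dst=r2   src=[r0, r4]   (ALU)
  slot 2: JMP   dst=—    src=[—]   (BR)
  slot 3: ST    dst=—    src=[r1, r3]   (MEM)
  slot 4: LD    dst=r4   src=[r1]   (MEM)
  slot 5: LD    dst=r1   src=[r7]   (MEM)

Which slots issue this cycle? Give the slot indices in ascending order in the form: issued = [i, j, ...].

issued = [0, 1, 3]

#0 BR src=r0,r2 dispatched  <A:1 Mu:1 Ld:2 B:0 rd:4 wr:2>
#1 ALU src=r0,r4 dispatched  <A:0 Mu:1 Ld:2 B:0 rd:2 wr:1>
#2 BR src=- held:FU  <A:0 Mu:1 Ld:2 B:0 rd:2 wr:1>
#3 MEM src=r1,r3 dispatched  <A:0 Mu:1 Ld:1 B:0 rd:0 wr:1>
#4 MEM src=r1 held:RD_PORT  <A:0 Mu:1 Ld:1 B:0 rd:0 wr:1>
#5 MEM src=r7 held:RD_PORT  <A:0 Mu:1 Ld:1 B:0 rd:0 wr:1>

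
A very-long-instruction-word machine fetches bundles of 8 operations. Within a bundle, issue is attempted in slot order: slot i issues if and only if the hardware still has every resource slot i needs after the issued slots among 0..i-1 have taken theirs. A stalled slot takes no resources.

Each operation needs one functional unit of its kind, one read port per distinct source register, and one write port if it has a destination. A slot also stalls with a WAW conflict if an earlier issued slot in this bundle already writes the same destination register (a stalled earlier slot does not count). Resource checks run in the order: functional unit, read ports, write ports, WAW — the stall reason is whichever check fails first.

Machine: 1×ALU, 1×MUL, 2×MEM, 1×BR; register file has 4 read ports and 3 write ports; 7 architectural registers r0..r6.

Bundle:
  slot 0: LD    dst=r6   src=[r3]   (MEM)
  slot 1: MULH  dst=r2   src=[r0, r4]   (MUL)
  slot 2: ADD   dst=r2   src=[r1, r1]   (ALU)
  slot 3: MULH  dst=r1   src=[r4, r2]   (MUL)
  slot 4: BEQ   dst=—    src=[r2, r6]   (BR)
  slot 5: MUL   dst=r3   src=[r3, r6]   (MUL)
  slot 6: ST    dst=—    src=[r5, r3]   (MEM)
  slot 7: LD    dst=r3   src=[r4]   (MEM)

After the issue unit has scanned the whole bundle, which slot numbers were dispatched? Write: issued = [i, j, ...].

issued = [0, 1, 7]

(0) want 1×MEM +1rd +1wr — yes → AL1|MU1|ME1|BR1|rd3|wr2
(1) want 1×MUL +2rd +1wr — yes → AL1|MU0|ME1|BR1|rd1|wr1
(2) want 1×ALU +1rd +1wr — WAW → AL1|MU0|ME1|BR1|rd1|wr1
(3) want 1×MUL +2rd +1wr — FU → AL1|MU0|ME1|BR1|rd1|wr1
(4) want 1×BR +2rd +0wr — RD_PORT → AL1|MU0|ME1|BR1|rd1|wr1
(5) want 1×MUL +2rd +1wr — FU → AL1|MU0|ME1|BR1|rd1|wr1
(6) want 1×MEM +2rd +0wr — RD_PORT → AL1|MU0|ME1|BR1|rd1|wr1
(7) want 1×MEM +1rd +1wr — yes → AL1|MU0|ME0|BR1|rd0|wr0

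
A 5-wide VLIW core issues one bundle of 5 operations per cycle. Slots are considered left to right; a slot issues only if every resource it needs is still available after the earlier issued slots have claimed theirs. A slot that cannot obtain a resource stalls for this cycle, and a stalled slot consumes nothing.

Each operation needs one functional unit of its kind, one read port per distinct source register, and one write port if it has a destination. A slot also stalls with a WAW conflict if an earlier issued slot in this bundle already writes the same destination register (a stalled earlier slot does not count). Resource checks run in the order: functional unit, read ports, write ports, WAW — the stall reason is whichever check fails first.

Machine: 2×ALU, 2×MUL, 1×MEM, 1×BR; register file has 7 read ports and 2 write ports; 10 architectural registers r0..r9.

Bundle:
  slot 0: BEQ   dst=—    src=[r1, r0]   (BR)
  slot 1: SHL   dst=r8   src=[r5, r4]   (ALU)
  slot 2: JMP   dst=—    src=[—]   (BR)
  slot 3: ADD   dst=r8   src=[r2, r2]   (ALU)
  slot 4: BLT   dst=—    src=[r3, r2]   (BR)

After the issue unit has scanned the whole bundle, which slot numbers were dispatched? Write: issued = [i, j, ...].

(0) want 1×BR +2rd +0wr — yes → AL2|MU2|ME1|BR0|rd5|wr2
(1) want 1×ALU +2rd +1wr — yes → AL1|MU2|ME1|BR0|rd3|wr1
(2) want 1×BR +0rd +0wr — FU → AL1|MU2|ME1|BR0|rd3|wr1
(3) want 1×ALU +1rd +1wr — WAW → AL1|MU2|ME1|BR0|rd3|wr1
(4) want 1×BR +2rd +0wr — FU → AL1|MU2|ME1|BR0|rd3|wr1

issued = [0, 1]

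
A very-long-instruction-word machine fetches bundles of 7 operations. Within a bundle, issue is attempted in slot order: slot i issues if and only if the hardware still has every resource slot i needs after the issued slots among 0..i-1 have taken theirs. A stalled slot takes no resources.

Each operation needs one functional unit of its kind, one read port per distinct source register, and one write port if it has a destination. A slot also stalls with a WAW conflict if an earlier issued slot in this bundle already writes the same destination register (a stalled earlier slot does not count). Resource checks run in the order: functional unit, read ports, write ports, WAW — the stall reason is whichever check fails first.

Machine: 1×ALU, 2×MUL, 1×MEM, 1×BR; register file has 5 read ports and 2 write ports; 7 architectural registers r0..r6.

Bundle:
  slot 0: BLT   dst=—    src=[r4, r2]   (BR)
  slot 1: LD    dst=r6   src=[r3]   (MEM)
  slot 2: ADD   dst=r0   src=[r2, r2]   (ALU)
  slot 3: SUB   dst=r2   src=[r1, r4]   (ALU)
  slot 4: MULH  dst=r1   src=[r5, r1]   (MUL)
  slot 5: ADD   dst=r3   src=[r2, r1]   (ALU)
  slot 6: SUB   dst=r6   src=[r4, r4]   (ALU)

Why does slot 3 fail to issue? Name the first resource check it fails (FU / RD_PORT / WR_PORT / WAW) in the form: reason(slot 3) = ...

(0) want 1×BR +2rd +0wr — yes → AL1|MU2|ME1|BR0|rd3|wr2
(1) want 1×MEM +1rd +1wr — yes → AL1|MU2|ME0|BR0|rd2|wr1
(2) want 1×ALU +1rd +1wr — yes → AL0|MU2|ME0|BR0|rd1|wr0
(3) want 1×ALU +2rd +1wr — FU → AL0|MU2|ME0|BR0|rd1|wr0
(4) want 1×MUL +2rd +1wr — RD_PORT → AL0|MU2|ME0|BR0|rd1|wr0
(5) want 1×ALU +2rd +1wr — FU → AL0|MU2|ME0|BR0|rd1|wr0
(6) want 1×ALU +1rd +1wr — FU → AL0|MU2|ME0|BR0|rd1|wr0

reason(slot 3) = FU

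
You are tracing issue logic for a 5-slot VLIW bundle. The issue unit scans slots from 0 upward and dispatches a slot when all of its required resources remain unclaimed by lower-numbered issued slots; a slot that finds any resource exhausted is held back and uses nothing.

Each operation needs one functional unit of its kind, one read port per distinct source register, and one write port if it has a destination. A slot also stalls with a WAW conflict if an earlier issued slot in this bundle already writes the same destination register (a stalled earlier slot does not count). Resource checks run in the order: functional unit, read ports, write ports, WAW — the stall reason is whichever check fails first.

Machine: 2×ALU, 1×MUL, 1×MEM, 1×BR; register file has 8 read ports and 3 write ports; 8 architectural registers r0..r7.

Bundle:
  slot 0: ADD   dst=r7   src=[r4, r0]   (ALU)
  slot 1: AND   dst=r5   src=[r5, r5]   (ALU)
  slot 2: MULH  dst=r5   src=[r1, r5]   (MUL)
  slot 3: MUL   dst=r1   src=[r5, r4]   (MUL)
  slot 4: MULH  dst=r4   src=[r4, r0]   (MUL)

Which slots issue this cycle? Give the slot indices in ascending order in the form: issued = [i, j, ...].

#0 ALU src=r4,r0 dispatched  <A:1 Mu:1 Ld:1 B:1 rd:6 wr:2>
#1 ALU src=r5,r5 dispatched  <A:0 Mu:1 Ld:1 B:1 rd:5 wr:1>
#2 MUL src=r1,r5 held:WAW  <A:0 Mu:1 Ld:1 B:1 rd:5 wr:1>
#3 MUL src=r5,r4 dispatched  <A:0 Mu:0 Ld:1 B:1 rd:3 wr:0>
#4 MUL src=r4,r0 held:FU  <A:0 Mu:0 Ld:1 B:1 rd:3 wr:0>

issued = [0, 1, 3]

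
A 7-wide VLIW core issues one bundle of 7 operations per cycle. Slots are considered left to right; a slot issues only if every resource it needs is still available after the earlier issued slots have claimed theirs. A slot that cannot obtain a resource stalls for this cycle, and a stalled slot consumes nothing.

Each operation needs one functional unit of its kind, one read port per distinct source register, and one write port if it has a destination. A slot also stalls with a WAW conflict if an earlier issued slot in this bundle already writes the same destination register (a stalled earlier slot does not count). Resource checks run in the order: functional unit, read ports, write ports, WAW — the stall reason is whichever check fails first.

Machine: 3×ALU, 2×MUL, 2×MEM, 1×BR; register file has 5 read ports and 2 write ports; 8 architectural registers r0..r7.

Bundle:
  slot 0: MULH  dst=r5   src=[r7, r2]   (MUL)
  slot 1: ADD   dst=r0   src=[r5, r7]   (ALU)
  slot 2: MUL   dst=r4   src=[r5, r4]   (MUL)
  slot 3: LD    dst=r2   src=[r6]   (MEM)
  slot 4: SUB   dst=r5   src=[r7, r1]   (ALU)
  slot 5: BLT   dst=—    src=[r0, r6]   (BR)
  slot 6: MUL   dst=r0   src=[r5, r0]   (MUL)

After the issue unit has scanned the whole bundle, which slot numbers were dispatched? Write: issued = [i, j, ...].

[0] MUL needs rd=2 wr=1: ok; after: ALU=3 MUL=1 MEM=2 BR=1, R=3, W=1
[1] ALU needs rd=2 wr=1: ok; after: ALU=2 MUL=1 MEM=2 BR=1, R=1, W=0
[2] MUL needs rd=2 wr=1: RD_PORT; after: ALU=2 MUL=1 MEM=2 BR=1, R=1, W=0
[3] MEM needs rd=1 wr=1: WR_PORT; after: ALU=2 MUL=1 MEM=2 BR=1, R=1, W=0
[4] ALU needs rd=2 wr=1: RD_PORT; after: ALU=2 MUL=1 MEM=2 BR=1, R=1, W=0
[5] BR needs rd=2 wr=0: RD_PORT; after: ALU=2 MUL=1 MEM=2 BR=1, R=1, W=0
[6] MUL needs rd=2 wr=1: RD_PORT; after: ALU=2 MUL=1 MEM=2 BR=1, R=1, W=0

issued = [0, 1]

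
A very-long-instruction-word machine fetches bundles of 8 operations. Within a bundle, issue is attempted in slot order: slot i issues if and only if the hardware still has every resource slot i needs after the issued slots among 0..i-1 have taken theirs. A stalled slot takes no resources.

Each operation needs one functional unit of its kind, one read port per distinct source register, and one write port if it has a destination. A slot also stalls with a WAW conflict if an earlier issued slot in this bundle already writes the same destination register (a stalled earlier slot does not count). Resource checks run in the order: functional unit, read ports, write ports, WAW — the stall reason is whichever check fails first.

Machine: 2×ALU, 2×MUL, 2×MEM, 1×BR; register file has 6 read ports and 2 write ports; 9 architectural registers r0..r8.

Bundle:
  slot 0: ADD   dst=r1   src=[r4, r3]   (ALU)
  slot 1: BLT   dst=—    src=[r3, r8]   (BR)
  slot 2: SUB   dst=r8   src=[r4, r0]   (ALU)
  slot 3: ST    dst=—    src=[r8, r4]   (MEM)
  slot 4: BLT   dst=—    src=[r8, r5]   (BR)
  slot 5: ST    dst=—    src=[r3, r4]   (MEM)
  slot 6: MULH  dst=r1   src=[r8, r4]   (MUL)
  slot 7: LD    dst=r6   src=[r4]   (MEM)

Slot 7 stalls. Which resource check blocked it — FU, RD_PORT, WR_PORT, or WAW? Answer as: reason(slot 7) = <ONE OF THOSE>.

slot 0 (ALU): ISSUE — free A1,Mu2,Ld2,B1 rp4 wp1
slot 1 (BR): ISSUE — free A1,Mu2,Ld2,B0 rp2 wp1
slot 2 (ALU): ISSUE — free A0,Mu2,Ld2,B0 rp0 wp0
slot 3 (MEM): stall RD_PORT — free A0,Mu2,Ld2,B0 rp0 wp0
slot 4 (BR): stall FU — free A0,Mu2,Ld2,B0 rp0 wp0
slot 5 (MEM): stall RD_PORT — free A0,Mu2,Ld2,B0 rp0 wp0
slot 6 (MUL): stall RD_PORT — free A0,Mu2,Ld2,B0 rp0 wp0
slot 7 (MEM): stall RD_PORT — free A0,Mu2,Ld2,B0 rp0 wp0

reason(slot 7) = RD_PORT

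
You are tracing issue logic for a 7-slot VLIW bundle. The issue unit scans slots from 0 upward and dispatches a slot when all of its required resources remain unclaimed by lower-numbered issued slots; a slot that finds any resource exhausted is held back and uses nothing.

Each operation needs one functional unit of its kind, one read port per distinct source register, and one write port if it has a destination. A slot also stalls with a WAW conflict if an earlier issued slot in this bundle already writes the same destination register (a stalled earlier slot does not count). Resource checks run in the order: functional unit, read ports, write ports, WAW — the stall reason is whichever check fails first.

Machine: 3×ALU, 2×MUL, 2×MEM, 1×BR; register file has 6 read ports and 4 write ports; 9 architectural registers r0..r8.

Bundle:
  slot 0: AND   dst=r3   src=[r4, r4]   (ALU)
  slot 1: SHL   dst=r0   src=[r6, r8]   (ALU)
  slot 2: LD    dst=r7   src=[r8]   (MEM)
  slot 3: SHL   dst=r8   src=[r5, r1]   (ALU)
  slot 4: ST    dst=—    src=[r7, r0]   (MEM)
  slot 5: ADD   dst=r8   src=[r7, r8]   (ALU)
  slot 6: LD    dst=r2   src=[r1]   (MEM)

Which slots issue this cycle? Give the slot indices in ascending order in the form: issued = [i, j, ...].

#0 ALU src=r4,r4 dispatched  <A:2 Mu:2 Ld:2 B:1 rd:5 wr:3>
#1 ALU src=r6,r8 dispatched  <A:1 Mu:2 Ld:2 B:1 rd:3 wr:2>
#2 MEM src=r8 dispatched  <A:1 Mu:2 Ld:1 B:1 rd:2 wr:1>
#3 ALU src=r5,r1 dispatched  <A:0 Mu:2 Ld:1 B:1 rd:0 wr:0>
#4 MEM src=r7,r0 held:RD_PORT  <A:0 Mu:2 Ld:1 B:1 rd:0 wr:0>
#5 ALU src=r7,r8 held:FU  <A:0 Mu:2 Ld:1 B:1 rd:0 wr:0>
#6 MEM src=r1 held:RD_PORT  <A:0 Mu:2 Ld:1 B:1 rd:0 wr:0>

issued = [0, 1, 2, 3]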